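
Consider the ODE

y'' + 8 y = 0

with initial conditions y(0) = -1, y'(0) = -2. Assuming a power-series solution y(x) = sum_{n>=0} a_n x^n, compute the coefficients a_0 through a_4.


Ansatz: y(x) = sum_{n>=0} a_n x^n, so y'(x) = sum_{n>=1} n a_n x^(n-1) and y''(x) = sum_{n>=2} n(n-1) a_n x^(n-2).
Substitute into P(x) y'' + Q(x) y' + R(x) y = 0 with P(x) = 1, Q(x) = 0, R(x) = 8, and match powers of x.
Initial conditions: a_0 = -1, a_1 = -2.
Setting the coefficient of each power of x to zero and solving order by order (substituting the coefficients already found):
  x^0: 2 a_2 + 8 a_0 = 0  ->  2 a_2 = -8 a_0 = 8  ->  a_2 = 4
  x^1: 6 a_3 + 8 a_1 = 0  ->  6 a_3 = -8 a_1 = 16  ->  a_3 = 8/3
  x^2: 12 a_4 + 8 a_2 = 0  ->  12 a_4 = -8 a_2 = -32  ->  a_4 = -8/3
Truncated series: y(x) = -1 - 2 x + 4 x^2 + (8/3) x^3 - (8/3) x^4 + O(x^5).

a_0 = -1; a_1 = -2; a_2 = 4; a_3 = 8/3; a_4 = -8/3


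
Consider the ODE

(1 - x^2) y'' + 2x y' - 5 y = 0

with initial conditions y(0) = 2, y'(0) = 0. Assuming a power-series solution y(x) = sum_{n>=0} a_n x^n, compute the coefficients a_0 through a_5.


Ansatz: y(x) = sum_{n>=0} a_n x^n, so y'(x) = sum_{n>=1} n a_n x^(n-1) and y''(x) = sum_{n>=2} n(n-1) a_n x^(n-2).
Substitute into P(x) y'' + Q(x) y' + R(x) y = 0 with P(x) = 1 - x^2, Q(x) = 2x, R(x) = -5, and match powers of x.
Initial conditions: a_0 = 2, a_1 = 0.
Setting the coefficient of each power of x to zero and solving order by order (substituting the coefficients already found):
  x^0: 2 a_2 - 5 a_0 = 0  ->  2 a_2 = 5 a_0 = 10  ->  a_2 = 5
  x^1: 6 a_3 - 3 a_1 = 0  ->  6 a_3 = 3 a_1 = 0  ->  a_3 = 0
  x^2: 12 a_4 - 3 a_2 = 0  ->  12 a_4 = 3 a_2 = 15  ->  a_4 = 5/4
  x^3: 20 a_5 - 5 a_3 = 0  ->  20 a_5 = 5 a_3 = 0  ->  a_5 = 0
Truncated series: y(x) = 2 + 5 x^2 + (5/4) x^4 + O(x^6).

a_0 = 2; a_1 = 0; a_2 = 5; a_3 = 0; a_4 = 5/4; a_5 = 0


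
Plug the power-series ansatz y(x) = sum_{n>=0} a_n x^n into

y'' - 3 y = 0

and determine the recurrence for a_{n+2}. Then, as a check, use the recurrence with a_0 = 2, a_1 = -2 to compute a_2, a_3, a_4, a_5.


Substitute y = sum_n a_n x^n into y'' + (const) y = 0.
y''(x) = sum_{n>=0} (n+2)(n+1) a_{n+2} x^n.
The ODE becomes sum_n [(n+2)(n+1) a_{n+2} - 3 a_n] x^n = 0.
Setting each coefficient to zero gives the recurrence:
  (n+2)(n+1) a_{n+2} - 3 a_n = 0,
  a_{n+2} = 3 / ((n+1)(n+2)) a_n.

Check with a_0 = 2, a_1 = -2 (apply the recurrence for n = 0, 1, 2, 3): a_0 = 2, a_1 = -2, a_2 = 3, a_3 = -1, a_4 = 3/4, a_5 = -3/20.

a_{n+2} = 3/((n+1)(n+2)) * a_n; check: a_0 = 2, a_1 = -2, a_2 = 3, a_3 = -1, a_4 = 3/4, a_5 = -3/20


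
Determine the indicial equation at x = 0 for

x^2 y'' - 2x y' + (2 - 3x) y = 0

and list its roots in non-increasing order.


Divide by x^2 to reach normal form y'' + P_1(x) y' + P_2(x) y = 0 with P_1(x) = -2/x and P_2(x) = -3/x + 2/x^2.
x = 0 is a singular point because the y'-coefficient -2/x has a pole at x = 0 and the y-coefficient -3/x + 2/x^2 has a pole at x = 0.
It is a regular singular point because x P_1(x) = p(x) = -2 and x^2 P_2(x) = q(x) = 2 - 3x are polynomials, hence analytic at x = 0.
p(0) = -2,  q(0) = 2.
Indicial equation: r(r-1) + p(0) r + q(0) = 0, i.e. r^2 + (p(0) - 1) r + q(0) = 0, i.e. r^2 - 3 r + 2 = 0.
Discriminant: (-3)^2 - 4(2) = 1, so r = (3 ± 1)/2.
Solving: r_1 = 2, r_2 = 1.

indicial: r^2 - 3 r + 2 = 0; roots r_1 = 2, r_2 = 1


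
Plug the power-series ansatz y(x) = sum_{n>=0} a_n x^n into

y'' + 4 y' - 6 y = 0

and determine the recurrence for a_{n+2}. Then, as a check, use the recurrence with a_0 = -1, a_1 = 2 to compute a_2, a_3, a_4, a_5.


Substitute y = sum_n a_n x^n.
y''(x) has coefficient (n+2)(n+1) a_{n+2} at x^n;
4 y'(x) has coefficient 4 (n+1) a_{n+1} at x^n;
-6 y(x) has coefficient -6 a_n at x^n.
Matching x^n: (n+2)(n+1) a_{n+2} + 4 (n+1) a_{n+1} - 6 a_n = 0.
Thus a_{n+2} = [-4 (n+1) a_{n+1} + 6 a_n] / ((n+1)(n+2)).

Check with a_0 = -1, a_1 = 2 (apply the recurrence for n = 0, 1, 2, 3): a_0 = -1, a_1 = 2, a_2 = -7, a_3 = 34/3, a_4 = -89/6, a_5 = 229/15.

a_(n+2) = [-4 (n+1) a_(n+1) + 6 a_n] / ((n+1)(n+2)); check: a_0 = -1, a_1 = 2, a_2 = -7, a_3 = 34/3, a_4 = -89/6, a_5 = 229/15


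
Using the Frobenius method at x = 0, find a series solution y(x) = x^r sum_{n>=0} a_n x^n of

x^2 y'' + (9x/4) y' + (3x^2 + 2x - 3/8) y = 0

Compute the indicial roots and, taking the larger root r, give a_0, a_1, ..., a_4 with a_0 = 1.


Write in Frobenius form y'' + (p(x)/x) y' + (q(x)/x^2) y = 0:
  p(x) = 9/4,  q(x) = 3x^2 + 2x - 3/8.
Indicial equation: r(r-1) + (9/4) r + (-3/8) = 0 -> roots r_1 = 1/4, r_2 = -3/2.
Take r = r_1 = 1/4. Let y(x) = x^r sum_{n>=0} a_n x^n with a_0 = 1.
Substitute y = x^r sum a_n x^n and match x^{r+n}. The recurrence is
  D(n) a_n + 2 a_{n-1} + 3 a_{n-2} = 0,  where D(n) = (r+n)(r+n-1) + (9/4)(r+n) + (-3/8).
  a_n = [-2 a_{n-1} - 3 a_{n-2}] / D(n).
Since the indicial polynomial factors as (r - r_1)(r - r_2), D(n) = (r_1 + n - r_1)(r_1 + n - r_2) = n(n + 7/4).
Evaluating step by step (a_0 = 1):
  n = 1: D(1) = 1(1 + 7/4) = 11/4; numerator = -2(1) = -2; a_1 = (-2)/(11/4) = -8/11
  n = 2: D(2) = 2(2 + 7/4) = 15/2; numerator = -2(-8/11) - 3(1) = -17/11; a_2 = (-17/11)/(15/2) = -34/165
  n = 3: D(3) = 3(3 + 7/4) = 57/4; numerator = -2(-34/165) - 3(-8/11) = 428/165; a_3 = (428/165)/(57/4) = 1712/9405
  n = 4: D(4) = 4(4 + 7/4) = 23; numerator = -2(1712/9405) - 3(-34/165) = 478/1881; a_4 = (478/1881)/(23) = 478/43263

r = 1/4; a_0 = 1; a_1 = -8/11; a_2 = -34/165; a_3 = 1712/9405; a_4 = 478/43263


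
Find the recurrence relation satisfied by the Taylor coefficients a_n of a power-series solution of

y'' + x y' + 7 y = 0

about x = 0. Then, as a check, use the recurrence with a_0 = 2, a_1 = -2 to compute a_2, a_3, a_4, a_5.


Substitute y = sum_n a_n x^n.
y''(x) has coefficient (n+2)(n+1) a_{n+2} at x^n;
x y'(x) has coefficient n a_n at x^n (shift);
7 y(x) has coefficient 7 a_n at x^n.
Matching x^n: (n+2)(n+1) a_{n+2} + (n + 7) a_n = 0.
Thus a_{n+2} = (-n - 7) / ((n+1)(n+2)) * a_n.

Check with a_0 = 2, a_1 = -2 (apply the recurrence for n = 0, 1, 2, 3): a_0 = 2, a_1 = -2, a_2 = -7, a_3 = 8/3, a_4 = 21/4, a_5 = -4/3.

a_(n+2) = (-n - 7) / ((n+1)(n+2)) * a_n; check: a_0 = 2, a_1 = -2, a_2 = -7, a_3 = 8/3, a_4 = 21/4, a_5 = -4/3


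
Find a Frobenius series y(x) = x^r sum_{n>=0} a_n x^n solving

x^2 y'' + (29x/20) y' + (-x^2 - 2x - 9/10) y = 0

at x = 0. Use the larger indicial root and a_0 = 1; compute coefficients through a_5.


Write in Frobenius form y'' + (p(x)/x) y' + (q(x)/x^2) y = 0:
  p(x) = 29/20,  q(x) = -x^2 - 2x - 9/10.
Indicial equation: r(r-1) + (29/20) r + (-9/10) = 0 -> roots r_1 = 3/4, r_2 = -6/5.
Take r = r_1 = 3/4. Let y(x) = x^r sum_{n>=0} a_n x^n with a_0 = 1.
Substitute y = x^r sum a_n x^n and match x^{r+n}. The recurrence is
  D(n) a_n - 2 a_{n-1} - 1 a_{n-2} = 0,  where D(n) = (r+n)(r+n-1) + (29/20)(r+n) + (-9/10).
  a_n = [2 a_{n-1} + 1 a_{n-2}] / D(n).
Since the indicial polynomial factors as (r - r_1)(r - r_2), D(n) = (r_1 + n - r_1)(r_1 + n - r_2) = n(n + 39/20).
Evaluating step by step (a_0 = 1):
  n = 1: D(1) = 1(1 + 39/20) = 59/20; numerator = 2(1) = 2; a_1 = (2)/(59/20) = 40/59
  n = 2: D(2) = 2(2 + 39/20) = 79/10; numerator = 2(40/59) + 1(1) = 139/59; a_2 = (139/59)/(79/10) = 1390/4661
  n = 3: D(3) = 3(3 + 39/20) = 297/20; numerator = 2(1390/4661) + 1(40/59) = 5940/4661; a_3 = (5940/4661)/(297/20) = 400/4661
  n = 4: D(4) = 4(4 + 39/20) = 119/5; numerator = 2(400/4661) + 1(1390/4661) = 2190/4661; a_4 = (2190/4661)/(119/5) = 10950/554659
  n = 5: D(5) = 5(5 + 39/20) = 139/4; numerator = 2(10950/554659) + 1(400/4661) = 69500/554659; a_5 = (69500/554659)/(139/4) = 2000/554659

r = 3/4; a_0 = 1; a_1 = 40/59; a_2 = 1390/4661; a_3 = 400/4661; a_4 = 10950/554659; a_5 = 2000/554659


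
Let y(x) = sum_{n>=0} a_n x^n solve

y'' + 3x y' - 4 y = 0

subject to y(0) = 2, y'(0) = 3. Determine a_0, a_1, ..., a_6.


Ansatz: y(x) = sum_{n>=0} a_n x^n, so y'(x) = sum_{n>=1} n a_n x^(n-1) and y''(x) = sum_{n>=2} n(n-1) a_n x^(n-2).
Substitute into P(x) y'' + Q(x) y' + R(x) y = 0 with P(x) = 1, Q(x) = 3x, R(x) = -4, and match powers of x.
Initial conditions: a_0 = 2, a_1 = 3.
Setting the coefficient of each power of x to zero and solving order by order (substituting the coefficients already found):
  x^0: 2 a_2 - 4 a_0 = 0  ->  2 a_2 = 4 a_0 = 8  ->  a_2 = 4
  x^1: 6 a_3 - a_1 = 0  ->  6 a_3 = a_1 = 3  ->  a_3 = 1/2
  x^2: 12 a_4 + 2 a_2 = 0  ->  12 a_4 = -2 a_2 = -8  ->  a_4 = -2/3
  x^3: 20 a_5 + 5 a_3 = 0  ->  20 a_5 = -5 a_3 = -5/2  ->  a_5 = -1/8
  x^4: 30 a_6 + 8 a_4 = 0  ->  30 a_6 = -8 a_4 = 16/3  ->  a_6 = 8/45
Truncated series: y(x) = 2 + 3 x + 4 x^2 + (1/2) x^3 - (2/3) x^4 - (1/8) x^5 + (8/45) x^6 + O(x^7).

a_0 = 2; a_1 = 3; a_2 = 4; a_3 = 1/2; a_4 = -2/3; a_5 = -1/8; a_6 = 8/45


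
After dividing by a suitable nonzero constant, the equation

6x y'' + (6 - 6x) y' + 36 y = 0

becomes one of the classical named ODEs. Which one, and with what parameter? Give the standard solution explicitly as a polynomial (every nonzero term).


All three coefficients share the factor 6; dividing through by 6 gives  x y'' + (1 - x) y' + 6 y = 0.
This matches the Laguerre equation x y'' + (1 - x) y' + n y = 0 with n = 6; the polynomial solution is L_6(x).
With y = sum_k a_k x^k, matching x^k gives (k+1)k a_{k+1} + (k+1) a_{k+1} - k a_k + n a_k = 0, i.e. (k+1)^2 a_{k+1} = (k - n) a_k = (k - 6) a_k. The right side vanishes at k = 6, so the series terminates at degree 6.
Standard normalization L_n(0) = 1 gives a_0 = 1. Work upward with a_{k+1} = (k - 6) a_k / (k+1)^2:
  a_1 = (0 - 6)(1) / 1^2 = -6/1 = -6
  a_2 = (1 - 6)(-6) / 2^2 = 30/4 = 15/2
  a_3 = (2 - 6)(15/2) / 3^2 = -30/9 = -10/3
  a_4 = (3 - 6)(-10/3) / 4^2 = 10/16 = 5/8
  a_5 = (4 - 6)(5/8) / 5^2 = (-5/4)/25 = -1/20
  a_6 = (5 - 6)(-1/20) / 6^2 = (1/20)/36 = 1/720
Hence L_6(x) = x^6/720 - x^5/20 + 5 x^4/8 - 10 x^3/3 + 15 x^2/2 - 6 x + 1.

L_6(x); series = x^6/720 - x^5/20 + 5 x^4/8 - 10 x^3/3 + 15 x^2/2 - 6 x + 1


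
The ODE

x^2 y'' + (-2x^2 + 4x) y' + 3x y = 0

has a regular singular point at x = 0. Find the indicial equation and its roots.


Divide by x^2 to reach normal form y'' + P_1(x) y' + P_2(x) y = 0 with P_1(x) = -2 + 4/x and P_2(x) = 3/x.
x = 0 is a singular point because the y'-coefficient -2 + 4/x has a pole at x = 0 and the y-coefficient 3/x has a pole at x = 0.
It is a regular singular point because x P_1(x) = p(x) = 4 - 2x and x^2 P_2(x) = q(x) = 3x are polynomials, hence analytic at x = 0.
p(0) = 4,  q(0) = 0.
Indicial equation: r(r-1) + p(0) r + q(0) = 0, i.e. r^2 + (p(0) - 1) r + q(0) = 0, i.e. r^2 + 3 r = 0.
Discriminant: (3)^2 - 4(0) = 9, so r = (-3 ± 3)/2.
Solving: r_1 = 0, r_2 = -3.

indicial: r^2 + 3 r = 0; roots r_1 = 0, r_2 = -3


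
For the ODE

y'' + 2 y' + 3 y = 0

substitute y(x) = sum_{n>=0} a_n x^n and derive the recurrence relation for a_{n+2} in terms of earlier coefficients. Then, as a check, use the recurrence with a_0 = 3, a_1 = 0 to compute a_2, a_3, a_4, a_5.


Substitute y = sum_n a_n x^n.
y''(x) has coefficient (n+2)(n+1) a_{n+2} at x^n;
2 y'(x) has coefficient 2 (n+1) a_{n+1} at x^n;
3 y(x) has coefficient 3 a_n at x^n.
Matching x^n: (n+2)(n+1) a_{n+2} + 2 (n+1) a_{n+1} + 3 a_n = 0.
Thus a_{n+2} = [-2 (n+1) a_{n+1} - 3 a_n] / ((n+1)(n+2)).

Check with a_0 = 3, a_1 = 0 (apply the recurrence for n = 0, 1, 2, 3): a_0 = 3, a_1 = 0, a_2 = -9/2, a_3 = 3, a_4 = -3/8, a_5 = -3/10.

a_(n+2) = [-2 (n+1) a_(n+1) - 3 a_n] / ((n+1)(n+2)); check: a_0 = 3, a_1 = 0, a_2 = -9/2, a_3 = 3, a_4 = -3/8, a_5 = -3/10


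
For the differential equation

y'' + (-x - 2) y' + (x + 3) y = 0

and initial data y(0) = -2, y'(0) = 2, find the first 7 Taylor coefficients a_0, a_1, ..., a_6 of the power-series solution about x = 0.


Ansatz: y(x) = sum_{n>=0} a_n x^n, so y'(x) = sum_{n>=1} n a_n x^(n-1) and y''(x) = sum_{n>=2} n(n-1) a_n x^(n-2).
Substitute into P(x) y'' + Q(x) y' + R(x) y = 0 with P(x) = 1, Q(x) = -x - 2, R(x) = x + 3, and match powers of x.
Initial conditions: a_0 = -2, a_1 = 2.
Setting the coefficient of each power of x to zero and solving order by order (substituting the coefficients already found):
  x^0: 2 a_2 - 2 a_1 + 3 a_0 = 0  ->  2 a_2 = 2 a_1 - 3 a_0 = 10  ->  a_2 = 5
  x^1: 6 a_3 - 4 a_2 + 2 a_1 + a_0 = 0  ->  6 a_3 = 4 a_2 - 2 a_1 - a_0 = 18  ->  a_3 = 3
  x^2: 12 a_4 - 6 a_3 + a_2 + a_1 = 0  ->  12 a_4 = 6 a_3 - a_2 - a_1 = 11  ->  a_4 = 11/12
  x^3: 20 a_5 - 8 a_4 + a_2 = 0  ->  20 a_5 = 8 a_4 - a_2 = 7/3  ->  a_5 = 7/60
  x^4: 30 a_6 - 10 a_5 - a_4 + a_3 = 0  ->  30 a_6 = 10 a_5 + a_4 - a_3 = -11/12  ->  a_6 = -11/360
Truncated series: y(x) = -2 + 2 x + 5 x^2 + 3 x^3 + (11/12) x^4 + (7/60) x^5 - (11/360) x^6 + O(x^7).

a_0 = -2; a_1 = 2; a_2 = 5; a_3 = 3; a_4 = 11/12; a_5 = 7/60; a_6 = -11/360


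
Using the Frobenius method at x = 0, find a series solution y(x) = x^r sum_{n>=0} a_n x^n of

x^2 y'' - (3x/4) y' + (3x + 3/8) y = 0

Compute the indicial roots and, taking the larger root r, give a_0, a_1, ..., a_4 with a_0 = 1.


Write in Frobenius form y'' + (p(x)/x) y' + (q(x)/x^2) y = 0:
  p(x) = -3/4,  q(x) = 3x + 3/8.
Indicial equation: r(r-1) + (-3/4) r + (3/8) = 0 -> roots r_1 = 3/2, r_2 = 1/4.
Take r = r_1 = 3/2. Let y(x) = x^r sum_{n>=0} a_n x^n with a_0 = 1.
Substitute y = x^r sum a_n x^n and match x^{r+n}. The recurrence is
  D(n) a_n + 3 a_{n-1} = 0,  where D(n) = (r+n)(r+n-1) + (-3/4)(r+n) + (3/8).
  a_n = -3 / D(n) * a_{n-1}.
Since the indicial polynomial factors as (r - r_1)(r - r_2), D(n) = (r_1 + n - r_1)(r_1 + n - r_2) = n(n + 5/4).
Evaluating step by step (a_0 = 1):
  n = 1: D(1) = 1(1 + 5/4) = 9/4; numerator = -3(1) = -3; a_1 = (-3)/(9/4) = -4/3
  n = 2: D(2) = 2(2 + 5/4) = 13/2; numerator = -3(-4/3) = 4; a_2 = (4)/(13/2) = 8/13
  n = 3: D(3) = 3(3 + 5/4) = 51/4; numerator = -3(8/13) = -24/13; a_3 = (-24/13)/(51/4) = -32/221
  n = 4: D(4) = 4(4 + 5/4) = 21; numerator = -3(-32/221) = 96/221; a_4 = (96/221)/(21) = 32/1547

r = 3/2; a_0 = 1; a_1 = -4/3; a_2 = 8/13; a_3 = -32/221; a_4 = 32/1547


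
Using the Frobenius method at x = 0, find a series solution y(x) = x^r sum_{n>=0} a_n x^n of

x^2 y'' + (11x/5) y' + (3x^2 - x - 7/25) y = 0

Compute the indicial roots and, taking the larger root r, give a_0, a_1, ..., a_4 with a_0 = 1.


Write in Frobenius form y'' + (p(x)/x) y' + (q(x)/x^2) y = 0:
  p(x) = 11/5,  q(x) = 3x^2 - x - 7/25.
Indicial equation: r(r-1) + (11/5) r + (-7/25) = 0 -> roots r_1 = 1/5, r_2 = -7/5.
Take r = r_1 = 1/5. Let y(x) = x^r sum_{n>=0} a_n x^n with a_0 = 1.
Substitute y = x^r sum a_n x^n and match x^{r+n}. The recurrence is
  D(n) a_n - 1 a_{n-1} + 3 a_{n-2} = 0,  where D(n) = (r+n)(r+n-1) + (11/5)(r+n) + (-7/25).
  a_n = [1 a_{n-1} - 3 a_{n-2}] / D(n).
Since the indicial polynomial factors as (r - r_1)(r - r_2), D(n) = (r_1 + n - r_1)(r_1 + n - r_2) = n(n + 8/5).
Evaluating step by step (a_0 = 1):
  n = 1: D(1) = 1(1 + 8/5) = 13/5; numerator = 1(1) = 1; a_1 = (1)/(13/5) = 5/13
  n = 2: D(2) = 2(2 + 8/5) = 36/5; numerator = 1(5/13) - 3(1) = -34/13; a_2 = (-34/13)/(36/5) = -85/234
  n = 3: D(3) = 3(3 + 8/5) = 69/5; numerator = 1(-85/234) - 3(5/13) = -355/234; a_3 = (-355/234)/(69/5) = -1775/16146
  n = 4: D(4) = 4(4 + 8/5) = 112/5; numerator = 1(-1775/16146) - 3(-85/234) = 7910/8073; a_4 = (7910/8073)/(112/5) = 2825/64584

r = 1/5; a_0 = 1; a_1 = 5/13; a_2 = -85/234; a_3 = -1775/16146; a_4 = 2825/64584


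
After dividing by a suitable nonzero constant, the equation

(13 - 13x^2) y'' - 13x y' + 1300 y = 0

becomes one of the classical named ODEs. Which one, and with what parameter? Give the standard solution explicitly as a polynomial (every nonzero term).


All three coefficients share the factor 13; dividing through by 13 gives  (1 - x^2) y'' - x y' + 100 y = 0.
This matches the Chebyshev equation (1 - x^2) y'' - x y' + n^2 y = 0 (note the -x y' term, not -2x y') with n^2 = 100, so n = 10; the polynomial solution is T_10(x).
With y = sum_k a_k x^k, matching x^k gives (k+2)(k+1) a_{k+2} = (k^2 - n^2) a_k = (k - 10)(k + 10) a_k. The right side vanishes at k = 10, so the series with the parity of 10 terminates at degree 10.
Standard normalization: leading coefficient of T_n is 2^(n-1), so a_10 = 2^9 = 512. Work downward with a_k = (k+1)(k+2) a_{k+2} / ((k - 10)(k + 10)):
  a_8 = (9)(10)(512) / ((8 - 10)(8 + 10)) = 46080/(-36) = -1280
  a_6 = (7)(8)(-1280) / ((6 - 10)(6 + 10)) = -71680/(-64) = 1120
  a_4 = (5)(6)(1120) / ((4 - 10)(4 + 10)) = 33600/(-84) = -400
  a_2 = (3)(4)(-400) / ((2 - 10)(2 + 10)) = -4800/(-96) = 50
  a_0 = (1)(2)(50) / ((0 - 10)(0 + 10)) = 100/(-100) = -1
Hence T_10(x) = 512 x^10 - 1280 x^8 + 1120 x^6 - 400 x^4 + 50 x^2 - 1.

T_10(x); series = 512 x^10 - 1280 x^8 + 1120 x^6 - 400 x^4 + 50 x^2 - 1


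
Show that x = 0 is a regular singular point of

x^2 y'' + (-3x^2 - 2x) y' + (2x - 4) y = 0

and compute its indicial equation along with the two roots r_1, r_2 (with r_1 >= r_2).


Divide by x^2 to reach normal form y'' + P_1(x) y' + P_2(x) y = 0 with P_1(x) = -3 - 2/x and P_2(x) = 2/x - 4/x^2.
x = 0 is a singular point because the y'-coefficient -3 - 2/x has a pole at x = 0 and the y-coefficient 2/x - 4/x^2 has a pole at x = 0.
It is a regular singular point because x P_1(x) = p(x) = -3x - 2 and x^2 P_2(x) = q(x) = 2x - 4 are polynomials, hence analytic at x = 0.
p(0) = -2,  q(0) = -4.
Indicial equation: r(r-1) + p(0) r + q(0) = 0, i.e. r^2 + (p(0) - 1) r + q(0) = 0, i.e. r^2 - 3 r - 4 = 0.
Discriminant: (-3)^2 - 4(-4) = 25, so r = (3 ± 5)/2.
Solving: r_1 = 4, r_2 = -1.

indicial: r^2 - 3 r - 4 = 0; roots r_1 = 4, r_2 = -1


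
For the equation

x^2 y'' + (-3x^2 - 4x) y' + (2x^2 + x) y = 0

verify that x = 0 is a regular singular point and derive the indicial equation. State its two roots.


Divide by x^2 to reach normal form y'' + P_1(x) y' + P_2(x) y = 0 with P_1(x) = -3 - 4/x and P_2(x) = 2 + 1/x.
x = 0 is a singular point because the y'-coefficient -3 - 4/x has a pole at x = 0 and the y-coefficient 2 + 1/x has a pole at x = 0.
It is a regular singular point because x P_1(x) = p(x) = -3x - 4 and x^2 P_2(x) = q(x) = 2x^2 + x are polynomials, hence analytic at x = 0.
p(0) = -4,  q(0) = 0.
Indicial equation: r(r-1) + p(0) r + q(0) = 0, i.e. r^2 + (p(0) - 1) r + q(0) = 0, i.e. r^2 - 5 r = 0.
Discriminant: (-5)^2 - 4(0) = 25, so r = (5 ± 5)/2.
Solving: r_1 = 5, r_2 = 0.

indicial: r^2 - 5 r = 0; roots r_1 = 5, r_2 = 0


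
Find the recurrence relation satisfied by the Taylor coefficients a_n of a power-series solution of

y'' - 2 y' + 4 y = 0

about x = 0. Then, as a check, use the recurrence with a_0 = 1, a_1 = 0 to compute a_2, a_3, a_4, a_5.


Substitute y = sum_n a_n x^n.
y''(x) has coefficient (n+2)(n+1) a_{n+2} at x^n;
-2 y'(x) has coefficient -2 (n+1) a_{n+1} at x^n;
4 y(x) has coefficient 4 a_n at x^n.
Matching x^n: (n+2)(n+1) a_{n+2} - 2 (n+1) a_{n+1} + 4 a_n = 0.
Thus a_{n+2} = [2 (n+1) a_{n+1} - 4 a_n] / ((n+1)(n+2)).

Check with a_0 = 1, a_1 = 0 (apply the recurrence for n = 0, 1, 2, 3): a_0 = 1, a_1 = 0, a_2 = -2, a_3 = -4/3, a_4 = 0, a_5 = 4/15.

a_(n+2) = [2 (n+1) a_(n+1) - 4 a_n] / ((n+1)(n+2)); check: a_0 = 1, a_1 = 0, a_2 = -2, a_3 = -4/3, a_4 = 0, a_5 = 4/15


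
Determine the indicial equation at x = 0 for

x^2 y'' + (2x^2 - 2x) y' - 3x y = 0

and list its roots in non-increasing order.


Divide by x^2 to reach normal form y'' + P_1(x) y' + P_2(x) y = 0 with P_1(x) = 2 - 2/x and P_2(x) = -3/x.
x = 0 is a singular point because the y'-coefficient 2 - 2/x has a pole at x = 0 and the y-coefficient -3/x has a pole at x = 0.
It is a regular singular point because x P_1(x) = p(x) = 2x - 2 and x^2 P_2(x) = q(x) = -3x are polynomials, hence analytic at x = 0.
p(0) = -2,  q(0) = 0.
Indicial equation: r(r-1) + p(0) r + q(0) = 0, i.e. r^2 + (p(0) - 1) r + q(0) = 0, i.e. r^2 - 3 r = 0.
Discriminant: (-3)^2 - 4(0) = 9, so r = (3 ± 3)/2.
Solving: r_1 = 3, r_2 = 0.

indicial: r^2 - 3 r = 0; roots r_1 = 3, r_2 = 0


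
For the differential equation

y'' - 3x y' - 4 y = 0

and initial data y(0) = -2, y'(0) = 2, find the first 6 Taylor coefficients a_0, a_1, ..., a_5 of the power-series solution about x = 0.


Ansatz: y(x) = sum_{n>=0} a_n x^n, so y'(x) = sum_{n>=1} n a_n x^(n-1) and y''(x) = sum_{n>=2} n(n-1) a_n x^(n-2).
Substitute into P(x) y'' + Q(x) y' + R(x) y = 0 with P(x) = 1, Q(x) = -3x, R(x) = -4, and match powers of x.
Initial conditions: a_0 = -2, a_1 = 2.
Setting the coefficient of each power of x to zero and solving order by order (substituting the coefficients already found):
  x^0: 2 a_2 - 4 a_0 = 0  ->  2 a_2 = 4 a_0 = -8  ->  a_2 = -4
  x^1: 6 a_3 - 7 a_1 = 0  ->  6 a_3 = 7 a_1 = 14  ->  a_3 = 7/3
  x^2: 12 a_4 - 10 a_2 = 0  ->  12 a_4 = 10 a_2 = -40  ->  a_4 = -10/3
  x^3: 20 a_5 - 13 a_3 = 0  ->  20 a_5 = 13 a_3 = 91/3  ->  a_5 = 91/60
Truncated series: y(x) = -2 + 2 x - 4 x^2 + (7/3) x^3 - (10/3) x^4 + (91/60) x^5 + O(x^6).

a_0 = -2; a_1 = 2; a_2 = -4; a_3 = 7/3; a_4 = -10/3; a_5 = 91/60


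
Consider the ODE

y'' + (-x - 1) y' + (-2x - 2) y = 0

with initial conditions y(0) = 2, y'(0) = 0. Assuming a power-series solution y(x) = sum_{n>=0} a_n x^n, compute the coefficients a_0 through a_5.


Ansatz: y(x) = sum_{n>=0} a_n x^n, so y'(x) = sum_{n>=1} n a_n x^(n-1) and y''(x) = sum_{n>=2} n(n-1) a_n x^(n-2).
Substitute into P(x) y'' + Q(x) y' + R(x) y = 0 with P(x) = 1, Q(x) = -x - 1, R(x) = -2x - 2, and match powers of x.
Initial conditions: a_0 = 2, a_1 = 0.
Setting the coefficient of each power of x to zero and solving order by order (substituting the coefficients already found):
  x^0: 2 a_2 - a_1 - 2 a_0 = 0  ->  2 a_2 = a_1 + 2 a_0 = 4  ->  a_2 = 2
  x^1: 6 a_3 - 2 a_2 - 3 a_1 - 2 a_0 = 0  ->  6 a_3 = 2 a_2 + 3 a_1 + 2 a_0 = 8  ->  a_3 = 4/3
  x^2: 12 a_4 - 3 a_3 - 4 a_2 - 2 a_1 = 0  ->  12 a_4 = 3 a_3 + 4 a_2 + 2 a_1 = 12  ->  a_4 = 1
  x^3: 20 a_5 - 4 a_4 - 5 a_3 - 2 a_2 = 0  ->  20 a_5 = 4 a_4 + 5 a_3 + 2 a_2 = 44/3  ->  a_5 = 11/15
Truncated series: y(x) = 2 + 2 x^2 + (4/3) x^3 + x^4 + (11/15) x^5 + O(x^6).

a_0 = 2; a_1 = 0; a_2 = 2; a_3 = 4/3; a_4 = 1; a_5 = 11/15


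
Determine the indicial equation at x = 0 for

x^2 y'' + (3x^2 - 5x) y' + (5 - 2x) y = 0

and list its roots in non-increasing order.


Divide by x^2 to reach normal form y'' + P_1(x) y' + P_2(x) y = 0 with P_1(x) = 3 - 5/x and P_2(x) = -2/x + 5/x^2.
x = 0 is a singular point because the y'-coefficient 3 - 5/x has a pole at x = 0 and the y-coefficient -2/x + 5/x^2 has a pole at x = 0.
It is a regular singular point because x P_1(x) = p(x) = 3x - 5 and x^2 P_2(x) = q(x) = 5 - 2x are polynomials, hence analytic at x = 0.
p(0) = -5,  q(0) = 5.
Indicial equation: r(r-1) + p(0) r + q(0) = 0, i.e. r^2 + (p(0) - 1) r + q(0) = 0, i.e. r^2 - 6 r + 5 = 0.
Discriminant: (-6)^2 - 4(5) = 16, so r = (6 ± 4)/2.
Solving: r_1 = 5, r_2 = 1.

indicial: r^2 - 6 r + 5 = 0; roots r_1 = 5, r_2 = 1


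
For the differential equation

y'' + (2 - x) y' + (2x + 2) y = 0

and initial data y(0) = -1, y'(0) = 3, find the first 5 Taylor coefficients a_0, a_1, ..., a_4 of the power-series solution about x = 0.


Ansatz: y(x) = sum_{n>=0} a_n x^n, so y'(x) = sum_{n>=1} n a_n x^(n-1) and y''(x) = sum_{n>=2} n(n-1) a_n x^(n-2).
Substitute into P(x) y'' + Q(x) y' + R(x) y = 0 with P(x) = 1, Q(x) = 2 - x, R(x) = 2x + 2, and match powers of x.
Initial conditions: a_0 = -1, a_1 = 3.
Setting the coefficient of each power of x to zero and solving order by order (substituting the coefficients already found):
  x^0: 2 a_2 + 2 a_1 + 2 a_0 = 0  ->  2 a_2 = -2 a_1 - 2 a_0 = -4  ->  a_2 = -2
  x^1: 6 a_3 + 4 a_2 + a_1 + 2 a_0 = 0  ->  6 a_3 = -4 a_2 - a_1 - 2 a_0 = 7  ->  a_3 = 7/6
  x^2: 12 a_4 + 6 a_3 + 2 a_1 = 0  ->  12 a_4 = -6 a_3 - 2 a_1 = -13  ->  a_4 = -13/12
Truncated series: y(x) = -1 + 3 x - 2 x^2 + (7/6) x^3 - (13/12) x^4 + O(x^5).

a_0 = -1; a_1 = 3; a_2 = -2; a_3 = 7/6; a_4 = -13/12


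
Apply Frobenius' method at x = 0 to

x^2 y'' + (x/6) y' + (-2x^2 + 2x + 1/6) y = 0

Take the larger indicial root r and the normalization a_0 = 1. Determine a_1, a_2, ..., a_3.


Write in Frobenius form y'' + (p(x)/x) y' + (q(x)/x^2) y = 0:
  p(x) = 1/6,  q(x) = -2x^2 + 2x + 1/6.
Indicial equation: r(r-1) + (1/6) r + (1/6) = 0 -> roots r_1 = 1/2, r_2 = 1/3.
Take r = r_1 = 1/2. Let y(x) = x^r sum_{n>=0} a_n x^n with a_0 = 1.
Substitute y = x^r sum a_n x^n and match x^{r+n}. The recurrence is
  D(n) a_n + 2 a_{n-1} - 2 a_{n-2} = 0,  where D(n) = (r+n)(r+n-1) + (1/6)(r+n) + (1/6).
  a_n = [-2 a_{n-1} + 2 a_{n-2}] / D(n).
Since the indicial polynomial factors as (r - r_1)(r - r_2), D(n) = (r_1 + n - r_1)(r_1 + n - r_2) = n(n + 1/6).
Evaluating step by step (a_0 = 1):
  n = 1: D(1) = 1(1 + 1/6) = 7/6; numerator = -2(1) = -2; a_1 = (-2)/(7/6) = -12/7
  n = 2: D(2) = 2(2 + 1/6) = 13/3; numerator = -2(-12/7) + 2(1) = 38/7; a_2 = (38/7)/(13/3) = 114/91
  n = 3: D(3) = 3(3 + 1/6) = 19/2; numerator = -2(114/91) + 2(-12/7) = -540/91; a_3 = (-540/91)/(19/2) = -1080/1729

r = 1/2; a_0 = 1; a_1 = -12/7; a_2 = 114/91; a_3 = -1080/1729


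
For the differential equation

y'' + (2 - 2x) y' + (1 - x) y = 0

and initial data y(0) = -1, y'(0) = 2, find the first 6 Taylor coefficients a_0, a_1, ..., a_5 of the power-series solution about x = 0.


Ansatz: y(x) = sum_{n>=0} a_n x^n, so y'(x) = sum_{n>=1} n a_n x^(n-1) and y''(x) = sum_{n>=2} n(n-1) a_n x^(n-2).
Substitute into P(x) y'' + Q(x) y' + R(x) y = 0 with P(x) = 1, Q(x) = 2 - 2x, R(x) = 1 - x, and match powers of x.
Initial conditions: a_0 = -1, a_1 = 2.
Setting the coefficient of each power of x to zero and solving order by order (substituting the coefficients already found):
  x^0: 2 a_2 + 2 a_1 + a_0 = 0  ->  2 a_2 = -2 a_1 - a_0 = -3  ->  a_2 = -3/2
  x^1: 6 a_3 + 4 a_2 - a_1 - a_0 = 0  ->  6 a_3 = -4 a_2 + a_1 + a_0 = 7  ->  a_3 = 7/6
  x^2: 12 a_4 + 6 a_3 - 3 a_2 - a_1 = 0  ->  12 a_4 = -6 a_3 + 3 a_2 + a_1 = -19/2  ->  a_4 = -19/24
  x^3: 20 a_5 + 8 a_4 - 5 a_3 - a_2 = 0  ->  20 a_5 = -8 a_4 + 5 a_3 + a_2 = 32/3  ->  a_5 = 8/15
Truncated series: y(x) = -1 + 2 x - (3/2) x^2 + (7/6) x^3 - (19/24) x^4 + (8/15) x^5 + O(x^6).

a_0 = -1; a_1 = 2; a_2 = -3/2; a_3 = 7/6; a_4 = -19/24; a_5 = 8/15


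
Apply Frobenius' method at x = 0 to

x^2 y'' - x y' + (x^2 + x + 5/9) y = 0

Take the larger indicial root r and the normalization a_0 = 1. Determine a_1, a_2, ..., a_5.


Write in Frobenius form y'' + (p(x)/x) y' + (q(x)/x^2) y = 0:
  p(x) = -1,  q(x) = x^2 + x + 5/9.
Indicial equation: r(r-1) + (-1) r + (5/9) = 0 -> roots r_1 = 5/3, r_2 = 1/3.
Take r = r_1 = 5/3. Let y(x) = x^r sum_{n>=0} a_n x^n with a_0 = 1.
Substitute y = x^r sum a_n x^n and match x^{r+n}. The recurrence is
  D(n) a_n + 1 a_{n-1} + 1 a_{n-2} = 0,  where D(n) = (r+n)(r+n-1) + (-1)(r+n) + (5/9).
  a_n = [-1 a_{n-1} - 1 a_{n-2}] / D(n).
Since the indicial polynomial factors as (r - r_1)(r - r_2), D(n) = (r_1 + n - r_1)(r_1 + n - r_2) = n(n + 4/3).
Evaluating step by step (a_0 = 1):
  n = 1: D(1) = 1(1 + 4/3) = 7/3; numerator = -1(1) = -1; a_1 = (-1)/(7/3) = -3/7
  n = 2: D(2) = 2(2 + 4/3) = 20/3; numerator = -1(-3/7) - 1(1) = -4/7; a_2 = (-4/7)/(20/3) = -3/35
  n = 3: D(3) = 3(3 + 4/3) = 13; numerator = -1(-3/35) - 1(-3/7) = 18/35; a_3 = (18/35)/(13) = 18/455
  n = 4: D(4) = 4(4 + 4/3) = 64/3; numerator = -1(18/455) - 1(-3/35) = 3/65; a_4 = (3/65)/(64/3) = 9/4160
  n = 5: D(5) = 5(5 + 4/3) = 95/3; numerator = -1(9/4160) - 1(18/455) = -243/5824; a_5 = (-243/5824)/(95/3) = -729/553280

r = 5/3; a_0 = 1; a_1 = -3/7; a_2 = -3/35; a_3 = 18/455; a_4 = 9/4160; a_5 = -729/553280


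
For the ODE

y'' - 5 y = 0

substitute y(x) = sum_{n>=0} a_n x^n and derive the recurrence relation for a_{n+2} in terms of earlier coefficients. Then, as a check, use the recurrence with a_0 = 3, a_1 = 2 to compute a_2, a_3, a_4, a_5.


Substitute y = sum_n a_n x^n into y'' + (const) y = 0.
y''(x) = sum_{n>=0} (n+2)(n+1) a_{n+2} x^n.
The ODE becomes sum_n [(n+2)(n+1) a_{n+2} - 5 a_n] x^n = 0.
Setting each coefficient to zero gives the recurrence:
  (n+2)(n+1) a_{n+2} - 5 a_n = 0,
  a_{n+2} = 5 / ((n+1)(n+2)) a_n.

Check with a_0 = 3, a_1 = 2 (apply the recurrence for n = 0, 1, 2, 3): a_0 = 3, a_1 = 2, a_2 = 15/2, a_3 = 5/3, a_4 = 25/8, a_5 = 5/12.

a_{n+2} = 5/((n+1)(n+2)) * a_n; check: a_0 = 3, a_1 = 2, a_2 = 15/2, a_3 = 5/3, a_4 = 25/8, a_5 = 5/12


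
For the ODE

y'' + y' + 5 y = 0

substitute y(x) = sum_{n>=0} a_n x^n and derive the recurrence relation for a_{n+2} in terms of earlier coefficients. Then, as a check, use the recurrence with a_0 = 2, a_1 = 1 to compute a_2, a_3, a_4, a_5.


Substitute y = sum_n a_n x^n.
y''(x) has coefficient (n+2)(n+1) a_{n+2} at x^n;
y'(x) has coefficient (n+1) a_{n+1} at x^n;
5 y(x) has coefficient 5 a_n at x^n.
Matching x^n: (n+2)(n+1) a_{n+2} + (n+1) a_{n+1} + 5 a_n = 0.
Thus a_{n+2} = [-(n+1) a_{n+1} - 5 a_n] / ((n+1)(n+2)).

Check with a_0 = 2, a_1 = 1 (apply the recurrence for n = 0, 1, 2, 3): a_0 = 2, a_1 = 1, a_2 = -11/2, a_3 = 1, a_4 = 49/24, a_5 = -79/120.

a_(n+2) = [-(n+1) a_(n+1) - 5 a_n] / ((n+1)(n+2)); check: a_0 = 2, a_1 = 1, a_2 = -11/2, a_3 = 1, a_4 = 49/24, a_5 = -79/120


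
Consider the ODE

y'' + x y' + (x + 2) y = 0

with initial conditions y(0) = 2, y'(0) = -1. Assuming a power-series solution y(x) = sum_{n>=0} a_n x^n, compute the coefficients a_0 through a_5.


Ansatz: y(x) = sum_{n>=0} a_n x^n, so y'(x) = sum_{n>=1} n a_n x^(n-1) and y''(x) = sum_{n>=2} n(n-1) a_n x^(n-2).
Substitute into P(x) y'' + Q(x) y' + R(x) y = 0 with P(x) = 1, Q(x) = x, R(x) = x + 2, and match powers of x.
Initial conditions: a_0 = 2, a_1 = -1.
Setting the coefficient of each power of x to zero and solving order by order (substituting the coefficients already found):
  x^0: 2 a_2 + 2 a_0 = 0  ->  2 a_2 = -2 a_0 = -4  ->  a_2 = -2
  x^1: 6 a_3 + 3 a_1 + a_0 = 0  ->  6 a_3 = -3 a_1 - a_0 = 1  ->  a_3 = 1/6
  x^2: 12 a_4 + 4 a_2 + a_1 = 0  ->  12 a_4 = -4 a_2 - a_1 = 9  ->  a_4 = 3/4
  x^3: 20 a_5 + 5 a_3 + a_2 = 0  ->  20 a_5 = -5 a_3 - a_2 = 7/6  ->  a_5 = 7/120
Truncated series: y(x) = 2 - x - 2 x^2 + (1/6) x^3 + (3/4) x^4 + (7/120) x^5 + O(x^6).

a_0 = 2; a_1 = -1; a_2 = -2; a_3 = 1/6; a_4 = 3/4; a_5 = 7/120


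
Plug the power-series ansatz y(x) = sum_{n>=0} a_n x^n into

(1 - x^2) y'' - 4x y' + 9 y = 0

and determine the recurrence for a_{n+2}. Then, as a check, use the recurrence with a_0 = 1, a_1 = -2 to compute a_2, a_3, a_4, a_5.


Substitute y = sum_n a_n x^n.
(1 - 1 x^2) y'' contributes (n+2)(n+1) a_{n+2} - n(n-1) a_n at x^n.
-4 x y'(x) contributes -4 n a_n at x^n.
9 y(x) contributes 9 a_n at x^n.
Matching x^n: (n+2)(n+1) a_{n+2} + (-n(n-1) - 4 n + 9) a_n = 0.
Thus a_{n+2} = (n(n-1) + 4 n - 9) / ((n+1)(n+2)) * a_n.

Check with a_0 = 1, a_1 = -2 (apply the recurrence for n = 0, 1, 2, 3): a_0 = 1, a_1 = -2, a_2 = -9/2, a_3 = 5/3, a_4 = -3/8, a_5 = 3/4.

a_(n+2) = (n(n-1) + 4 n - 9) / ((n+1)(n+2)) * a_n; check: a_0 = 1, a_1 = -2, a_2 = -9/2, a_3 = 5/3, a_4 = -3/8, a_5 = 3/4


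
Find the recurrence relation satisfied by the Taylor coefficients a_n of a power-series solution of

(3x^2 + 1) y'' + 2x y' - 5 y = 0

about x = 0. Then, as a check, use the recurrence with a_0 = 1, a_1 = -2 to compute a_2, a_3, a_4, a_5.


Substitute y = sum_n a_n x^n.
(1 + 3 x^2) y'' contributes (n+2)(n+1) a_{n+2} + 3 n(n-1) a_n at x^n.
2 x y'(x) contributes 2 n a_n at x^n.
-5 y(x) contributes -5 a_n at x^n.
Matching x^n: (n+2)(n+1) a_{n+2} + (3 n(n-1) + 2 n - 5) a_n = 0.
Thus a_{n+2} = (-3 n(n-1) - 2 n + 5) / ((n+1)(n+2)) * a_n.

Check with a_0 = 1, a_1 = -2 (apply the recurrence for n = 0, 1, 2, 3): a_0 = 1, a_1 = -2, a_2 = 5/2, a_3 = -1, a_4 = -25/24, a_5 = 19/20.

a_(n+2) = (-3 n(n-1) - 2 n + 5) / ((n+1)(n+2)) * a_n; check: a_0 = 1, a_1 = -2, a_2 = 5/2, a_3 = -1, a_4 = -25/24, a_5 = 19/20


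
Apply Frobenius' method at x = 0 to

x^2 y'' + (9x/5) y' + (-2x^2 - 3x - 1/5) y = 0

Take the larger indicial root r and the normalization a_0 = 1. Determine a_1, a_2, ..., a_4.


Write in Frobenius form y'' + (p(x)/x) y' + (q(x)/x^2) y = 0:
  p(x) = 9/5,  q(x) = -2x^2 - 3x - 1/5.
Indicial equation: r(r-1) + (9/5) r + (-1/5) = 0 -> roots r_1 = 1/5, r_2 = -1.
Take r = r_1 = 1/5. Let y(x) = x^r sum_{n>=0} a_n x^n with a_0 = 1.
Substitute y = x^r sum a_n x^n and match x^{r+n}. The recurrence is
  D(n) a_n - 3 a_{n-1} - 2 a_{n-2} = 0,  where D(n) = (r+n)(r+n-1) + (9/5)(r+n) + (-1/5).
  a_n = [3 a_{n-1} + 2 a_{n-2}] / D(n).
Since the indicial polynomial factors as (r - r_1)(r - r_2), D(n) = (r_1 + n - r_1)(r_1 + n - r_2) = n(n + 6/5).
Evaluating step by step (a_0 = 1):
  n = 1: D(1) = 1(1 + 6/5) = 11/5; numerator = 3(1) = 3; a_1 = (3)/(11/5) = 15/11
  n = 2: D(2) = 2(2 + 6/5) = 32/5; numerator = 3(15/11) + 2(1) = 67/11; a_2 = (67/11)/(32/5) = 335/352
  n = 3: D(3) = 3(3 + 6/5) = 63/5; numerator = 3(335/352) + 2(15/11) = 1965/352; a_3 = (1965/352)/(63/5) = 3275/7392
  n = 4: D(4) = 4(4 + 6/5) = 104/5; numerator = 3(3275/7392) + 2(335/352) = 7965/2464; a_4 = (7965/2464)/(104/5) = 39825/256256

r = 1/5; a_0 = 1; a_1 = 15/11; a_2 = 335/352; a_3 = 3275/7392; a_4 = 39825/256256


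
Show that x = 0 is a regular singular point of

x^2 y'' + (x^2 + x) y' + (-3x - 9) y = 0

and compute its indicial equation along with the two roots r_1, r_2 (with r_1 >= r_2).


Divide by x^2 to reach normal form y'' + P_1(x) y' + P_2(x) y = 0 with P_1(x) = 1 + 1/x and P_2(x) = -3/x - 9/x^2.
x = 0 is a singular point because the y'-coefficient 1 + 1/x has a pole at x = 0 and the y-coefficient -3/x - 9/x^2 has a pole at x = 0.
It is a regular singular point because x P_1(x) = p(x) = x + 1 and x^2 P_2(x) = q(x) = -3x - 9 are polynomials, hence analytic at x = 0.
p(0) = 1,  q(0) = -9.
Indicial equation: r(r-1) + p(0) r + q(0) = 0, i.e. r^2 + (p(0) - 1) r + q(0) = 0, i.e. r^2 - 9 = 0.
Discriminant: (0)^2 - 4(-9) = 36, so r = (0 ± 6)/2.
Solving: r_1 = 3, r_2 = -3.

indicial: r^2 - 9 = 0; roots r_1 = 3, r_2 = -3


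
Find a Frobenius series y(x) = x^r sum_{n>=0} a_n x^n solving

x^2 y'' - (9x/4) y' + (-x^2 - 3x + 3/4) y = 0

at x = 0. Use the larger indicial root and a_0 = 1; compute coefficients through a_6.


Write in Frobenius form y'' + (p(x)/x) y' + (q(x)/x^2) y = 0:
  p(x) = -9/4,  q(x) = -x^2 - 3x + 3/4.
Indicial equation: r(r-1) + (-9/4) r + (3/4) = 0 -> roots r_1 = 3, r_2 = 1/4.
Take r = r_1 = 3. Let y(x) = x^r sum_{n>=0} a_n x^n with a_0 = 1.
Substitute y = x^r sum a_n x^n and match x^{r+n}. The recurrence is
  D(n) a_n - 3 a_{n-1} - 1 a_{n-2} = 0,  where D(n) = (r+n)(r+n-1) + (-9/4)(r+n) + (3/4).
  a_n = [3 a_{n-1} + 1 a_{n-2}] / D(n).
Since the indicial polynomial factors as (r - r_1)(r - r_2), D(n) = (r_1 + n - r_1)(r_1 + n - r_2) = n(n + 11/4).
Evaluating step by step (a_0 = 1):
  n = 1: D(1) = 1(1 + 11/4) = 15/4; numerator = 3(1) = 3; a_1 = (3)/(15/4) = 4/5
  n = 2: D(2) = 2(2 + 11/4) = 19/2; numerator = 3(4/5) + 1(1) = 17/5; a_2 = (17/5)/(19/2) = 34/95
  n = 3: D(3) = 3(3 + 11/4) = 69/4; numerator = 3(34/95) + 1(4/5) = 178/95; a_3 = (178/95)/(69/4) = 712/6555
  n = 4: D(4) = 4(4 + 11/4) = 27; numerator = 3(712/6555) + 1(34/95) = 1494/2185; a_4 = (1494/2185)/(27) = 166/6555
  n = 5: D(5) = 5(5 + 11/4) = 155/4; numerator = 3(166/6555) + 1(712/6555) = 242/1311; a_5 = (242/1311)/(155/4) = 968/203205
  n = 6: D(6) = 6(6 + 11/4) = 105/2; numerator = 3(968/203205) + 1(166/6555) = 70/1767; a_6 = (70/1767)/(105/2) = 4/5301

r = 3; a_0 = 1; a_1 = 4/5; a_2 = 34/95; a_3 = 712/6555; a_4 = 166/6555; a_5 = 968/203205; a_6 = 4/5301


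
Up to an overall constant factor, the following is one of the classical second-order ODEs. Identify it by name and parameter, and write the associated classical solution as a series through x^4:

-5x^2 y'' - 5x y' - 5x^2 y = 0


All three coefficients share the factor -5; dividing through by -5 gives  x^2 y'' + x y' + x^2 y = 0.
This matches the Bessel equation x^2 y'' + x y' + (x^2 - nu^2) y = 0 with nu^2 = 0, so nu = 0; the solution bounded at x = 0 is J_0(x).
Frobenius at x = 0: indicial roots ±nu; for r = nu the recurrence k(k + 2nu) c_k = -c_{k-2} gives the standard series J_nu(x) = sum_{k>=0} (-1)^k / (k! (k+nu)!) (x/2)^(2k+nu). Evaluate the first 3 terms:
  k = 0: (-1)^0 / (0! * 0! * 2^0) x^0 = 1/(1*1*1) x^0 = (1) x^0
  k = 1: (-1)^1 / (1! * 1! * 2^2) x^2 = -1/(1*1*4) x^2 = (-1/4) x^2
  k = 2: (-1)^2 / (2! * 2! * 2^4) x^4 = 1/(2*2*16) x^4 = (1/64) x^4
Hence J_0(x) = x^4/64 - x^2/4 + 1 + ....

J_0(x); series = x^4/64 - x^2/4 + 1


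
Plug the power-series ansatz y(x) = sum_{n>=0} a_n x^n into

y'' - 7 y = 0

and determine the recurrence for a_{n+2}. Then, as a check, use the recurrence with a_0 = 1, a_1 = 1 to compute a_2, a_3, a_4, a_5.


Substitute y = sum_n a_n x^n into y'' + (const) y = 0.
y''(x) = sum_{n>=0} (n+2)(n+1) a_{n+2} x^n.
The ODE becomes sum_n [(n+2)(n+1) a_{n+2} - 7 a_n] x^n = 0.
Setting each coefficient to zero gives the recurrence:
  (n+2)(n+1) a_{n+2} - 7 a_n = 0,
  a_{n+2} = 7 / ((n+1)(n+2)) a_n.

Check with a_0 = 1, a_1 = 1 (apply the recurrence for n = 0, 1, 2, 3): a_0 = 1, a_1 = 1, a_2 = 7/2, a_3 = 7/6, a_4 = 49/24, a_5 = 49/120.

a_{n+2} = 7/((n+1)(n+2)) * a_n; check: a_0 = 1, a_1 = 1, a_2 = 7/2, a_3 = 7/6, a_4 = 49/24, a_5 = 49/120


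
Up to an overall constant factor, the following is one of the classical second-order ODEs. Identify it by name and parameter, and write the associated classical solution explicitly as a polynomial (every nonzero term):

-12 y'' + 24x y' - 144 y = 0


All three coefficients share the factor -12; dividing through by -12 gives  y'' - 2x y' + 12 y = 0.
This matches the Hermite equation y'' - 2x y' + 2n y = 0 with 2n = 12, so n = 6; the polynomial solution is H_6(x).
With y = sum_k a_k x^k, matching x^k gives (k+2)(k+1) a_{k+2} = 2(k - n) a_k = 2(k - 6) a_k. The right side vanishes at k = 6, so the series with the parity of 6 terminates at degree 6.
Standard normalization: leading coefficient of H_n is 2^n, so a_6 = 2^6 = 64. Work downward with a_k = (k+1)(k+2) a_{k+2} / (2(k - n)):
  a_4 = (5)(6)(64) / (2(4 - 6)) = 1920/(-4) = -480
  a_2 = (3)(4)(-480) / (2(2 - 6)) = -5760/(-8) = 720
  a_0 = (1)(2)(720) / (2(0 - 6)) = 1440/(-12) = -120
Hence H_6(x) = 64 x^6 - 480 x^4 + 720 x^2 - 120.

H_6(x); series = 64 x^6 - 480 x^4 + 720 x^2 - 120


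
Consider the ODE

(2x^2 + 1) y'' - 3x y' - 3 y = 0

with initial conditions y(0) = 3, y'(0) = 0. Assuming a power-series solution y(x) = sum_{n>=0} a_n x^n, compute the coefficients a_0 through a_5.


Ansatz: y(x) = sum_{n>=0} a_n x^n, so y'(x) = sum_{n>=1} n a_n x^(n-1) and y''(x) = sum_{n>=2} n(n-1) a_n x^(n-2).
Substitute into P(x) y'' + Q(x) y' + R(x) y = 0 with P(x) = 2x^2 + 1, Q(x) = -3x, R(x) = -3, and match powers of x.
Initial conditions: a_0 = 3, a_1 = 0.
Setting the coefficient of each power of x to zero and solving order by order (substituting the coefficients already found):
  x^0: 2 a_2 - 3 a_0 = 0  ->  2 a_2 = 3 a_0 = 9  ->  a_2 = 9/2
  x^1: 6 a_3 - 6 a_1 = 0  ->  6 a_3 = 6 a_1 = 0  ->  a_3 = 0
  x^2: 12 a_4 - 5 a_2 = 0  ->  12 a_4 = 5 a_2 = 45/2  ->  a_4 = 15/8
  x^3: 20 a_5 = 0  ->  a_5 = 0
Truncated series: y(x) = 3 + (9/2) x^2 + (15/8) x^4 + O(x^6).

a_0 = 3; a_1 = 0; a_2 = 9/2; a_3 = 0; a_4 = 15/8; a_5 = 0


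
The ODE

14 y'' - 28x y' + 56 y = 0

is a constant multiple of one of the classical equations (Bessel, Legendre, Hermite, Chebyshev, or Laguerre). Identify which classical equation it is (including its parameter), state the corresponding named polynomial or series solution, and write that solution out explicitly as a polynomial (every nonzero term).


All three coefficients share the factor 14; dividing through by 14 gives  y'' - 2x y' + 4 y = 0.
This matches the Hermite equation y'' - 2x y' + 2n y = 0 with 2n = 4, so n = 2; the polynomial solution is H_2(x).
With y = sum_k a_k x^k, matching x^k gives (k+2)(k+1) a_{k+2} = 2(k - n) a_k = 2(k - 2) a_k. The right side vanishes at k = 2, so the series with the parity of 2 terminates at degree 2.
Standard normalization: leading coefficient of H_n is 2^n, so a_2 = 2^2 = 4. Work downward with a_k = (k+1)(k+2) a_{k+2} / (2(k - n)):
  a_0 = (1)(2)(4) / (2(0 - 2)) = 8/(-4) = -2
Hence H_2(x) = 4 x^2 - 2.

H_2(x); series = 4 x^2 - 2


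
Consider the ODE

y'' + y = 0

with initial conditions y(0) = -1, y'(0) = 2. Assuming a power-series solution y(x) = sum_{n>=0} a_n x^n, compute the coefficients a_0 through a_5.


Ansatz: y(x) = sum_{n>=0} a_n x^n, so y'(x) = sum_{n>=1} n a_n x^(n-1) and y''(x) = sum_{n>=2} n(n-1) a_n x^(n-2).
Substitute into P(x) y'' + Q(x) y' + R(x) y = 0 with P(x) = 1, Q(x) = 0, R(x) = 1, and match powers of x.
Initial conditions: a_0 = -1, a_1 = 2.
Setting the coefficient of each power of x to zero and solving order by order (substituting the coefficients already found):
  x^0: 2 a_2 + a_0 = 0  ->  2 a_2 = -a_0 = 1  ->  a_2 = 1/2
  x^1: 6 a_3 + a_1 = 0  ->  6 a_3 = -a_1 = -2  ->  a_3 = -1/3
  x^2: 12 a_4 + a_2 = 0  ->  12 a_4 = -a_2 = -1/2  ->  a_4 = -1/24
  x^3: 20 a_5 + a_3 = 0  ->  20 a_5 = -a_3 = 1/3  ->  a_5 = 1/60
Truncated series: y(x) = -1 + 2 x + (1/2) x^2 - (1/3) x^3 - (1/24) x^4 + (1/60) x^5 + O(x^6).

a_0 = -1; a_1 = 2; a_2 = 1/2; a_3 = -1/3; a_4 = -1/24; a_5 = 1/60
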